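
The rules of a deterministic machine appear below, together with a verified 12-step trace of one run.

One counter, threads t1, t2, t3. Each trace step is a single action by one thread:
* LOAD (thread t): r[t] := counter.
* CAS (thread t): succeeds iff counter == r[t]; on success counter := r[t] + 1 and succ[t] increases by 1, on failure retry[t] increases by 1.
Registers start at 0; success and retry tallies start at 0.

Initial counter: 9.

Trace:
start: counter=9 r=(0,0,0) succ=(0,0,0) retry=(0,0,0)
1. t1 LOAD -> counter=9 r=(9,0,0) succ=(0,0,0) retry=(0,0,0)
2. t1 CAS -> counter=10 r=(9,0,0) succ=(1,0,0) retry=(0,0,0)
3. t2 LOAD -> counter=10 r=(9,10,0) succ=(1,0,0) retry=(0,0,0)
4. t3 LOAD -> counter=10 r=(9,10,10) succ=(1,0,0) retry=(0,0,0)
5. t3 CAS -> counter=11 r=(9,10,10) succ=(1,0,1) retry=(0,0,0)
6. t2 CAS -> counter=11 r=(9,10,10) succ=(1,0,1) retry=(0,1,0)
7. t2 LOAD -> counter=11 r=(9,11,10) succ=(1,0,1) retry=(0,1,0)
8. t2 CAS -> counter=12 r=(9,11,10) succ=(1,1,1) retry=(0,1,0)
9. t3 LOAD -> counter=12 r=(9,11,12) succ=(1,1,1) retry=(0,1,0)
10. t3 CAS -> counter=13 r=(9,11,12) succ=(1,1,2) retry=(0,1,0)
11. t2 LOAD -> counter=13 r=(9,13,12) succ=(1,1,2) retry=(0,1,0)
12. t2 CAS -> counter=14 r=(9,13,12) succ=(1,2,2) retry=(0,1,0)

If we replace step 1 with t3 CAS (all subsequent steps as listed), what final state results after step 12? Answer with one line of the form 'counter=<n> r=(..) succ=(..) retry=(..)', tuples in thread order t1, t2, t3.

(re-executing from step 1 with the substitution; state before step 1: counter=9 r=(0,0,0) succ=(0,0,0) retry=(0,0,0))
1. t3 CAS -> counter=9 r=(0,0,0) succ=(0,0,0) retry=(0,0,1)
2. t1 CAS -> counter=9 r=(0,0,0) succ=(0,0,0) retry=(1,0,1)
3. t2 LOAD -> counter=9 r=(0,9,0) succ=(0,0,0) retry=(1,0,1)
4. t3 LOAD -> counter=9 r=(0,9,9) succ=(0,0,0) retry=(1,0,1)
5. t3 CAS -> counter=10 r=(0,9,9) succ=(0,0,1) retry=(1,0,1)
6. t2 CAS -> counter=10 r=(0,9,9) succ=(0,0,1) retry=(1,1,1)
7. t2 LOAD -> counter=10 r=(0,10,9) succ=(0,0,1) retry=(1,1,1)
8. t2 CAS -> counter=11 r=(0,10,9) succ=(0,1,1) retry=(1,1,1)
9. t3 LOAD -> counter=11 r=(0,10,11) succ=(0,1,1) retry=(1,1,1)
10. t3 CAS -> counter=12 r=(0,10,11) succ=(0,1,2) retry=(1,1,1)
11. t2 LOAD -> counter=12 r=(0,12,11) succ=(0,1,2) retry=(1,1,1)
12. t2 CAS -> counter=13 r=(0,12,11) succ=(0,2,2) retry=(1,1,1)

counter=13 r=(0,12,11) succ=(0,2,2) retry=(1,1,1)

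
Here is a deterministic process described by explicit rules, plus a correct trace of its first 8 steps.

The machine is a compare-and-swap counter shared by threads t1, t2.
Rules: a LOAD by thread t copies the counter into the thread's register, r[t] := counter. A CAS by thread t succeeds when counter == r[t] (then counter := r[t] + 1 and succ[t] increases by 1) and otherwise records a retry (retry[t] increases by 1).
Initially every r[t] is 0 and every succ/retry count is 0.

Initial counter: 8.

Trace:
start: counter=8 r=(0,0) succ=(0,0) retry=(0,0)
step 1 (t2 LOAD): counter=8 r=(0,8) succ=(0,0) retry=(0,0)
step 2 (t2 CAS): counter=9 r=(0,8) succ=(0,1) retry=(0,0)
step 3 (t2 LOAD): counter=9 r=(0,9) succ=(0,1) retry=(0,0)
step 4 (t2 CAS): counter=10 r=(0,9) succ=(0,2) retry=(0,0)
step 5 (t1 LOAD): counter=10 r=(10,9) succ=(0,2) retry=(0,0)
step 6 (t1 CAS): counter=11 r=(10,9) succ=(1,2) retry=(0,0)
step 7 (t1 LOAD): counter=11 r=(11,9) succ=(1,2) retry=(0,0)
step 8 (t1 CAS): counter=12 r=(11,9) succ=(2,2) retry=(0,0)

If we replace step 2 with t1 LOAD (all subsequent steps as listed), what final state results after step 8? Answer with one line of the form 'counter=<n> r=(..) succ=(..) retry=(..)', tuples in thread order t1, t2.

counter=11 r=(10,8) succ=(2,1) retry=(0,0)

(re-executing from step 2 with the substitution; state before step 2: counter=8 r=(0,8) succ=(0,0) retry=(0,0))
step 2 (t1 LOAD): counter=8 r=(8,8) succ=(0,0) retry=(0,0)
step 3 (t2 LOAD): counter=8 r=(8,8) succ=(0,0) retry=(0,0)
step 4 (t2 CAS): counter=9 r=(8,8) succ=(0,1) retry=(0,0)
step 5 (t1 LOAD): counter=9 r=(9,8) succ=(0,1) retry=(0,0)
step 6 (t1 CAS): counter=10 r=(9,8) succ=(1,1) retry=(0,0)
step 7 (t1 LOAD): counter=10 r=(10,8) succ=(1,1) retry=(0,0)
step 8 (t1 CAS): counter=11 r=(10,8) succ=(2,1) retry=(0,0)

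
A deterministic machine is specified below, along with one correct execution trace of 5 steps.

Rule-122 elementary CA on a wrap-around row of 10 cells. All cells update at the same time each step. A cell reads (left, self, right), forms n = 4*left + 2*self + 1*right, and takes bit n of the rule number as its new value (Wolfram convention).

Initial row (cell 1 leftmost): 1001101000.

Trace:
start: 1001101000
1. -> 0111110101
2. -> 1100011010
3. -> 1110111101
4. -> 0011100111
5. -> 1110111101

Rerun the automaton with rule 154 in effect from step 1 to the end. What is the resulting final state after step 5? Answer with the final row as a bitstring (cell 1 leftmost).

(re-executing steps 1..5 under rule 154; state before step 1: 1001101000)
1. -> 0111000101
2. -> 0110101000
3. -> 1100000100
4. -> 1010001011
5. -> 0001010011

0001010011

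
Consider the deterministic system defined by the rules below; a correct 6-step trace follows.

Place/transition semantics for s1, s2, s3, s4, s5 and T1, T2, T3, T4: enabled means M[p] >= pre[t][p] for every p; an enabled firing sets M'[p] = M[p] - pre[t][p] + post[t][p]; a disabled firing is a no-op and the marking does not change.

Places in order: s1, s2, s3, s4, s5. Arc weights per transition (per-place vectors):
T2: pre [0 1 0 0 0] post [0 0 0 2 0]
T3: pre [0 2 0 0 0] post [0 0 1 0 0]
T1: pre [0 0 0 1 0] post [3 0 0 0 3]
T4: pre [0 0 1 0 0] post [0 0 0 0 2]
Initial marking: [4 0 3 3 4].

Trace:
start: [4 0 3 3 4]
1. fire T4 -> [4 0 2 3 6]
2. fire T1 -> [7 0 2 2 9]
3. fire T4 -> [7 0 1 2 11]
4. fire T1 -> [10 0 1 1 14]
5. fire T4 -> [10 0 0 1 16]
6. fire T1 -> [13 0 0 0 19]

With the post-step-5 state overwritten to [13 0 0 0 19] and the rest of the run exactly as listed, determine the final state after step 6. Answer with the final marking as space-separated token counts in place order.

state after step 5 := [13 0 0 0 19]
6. fire T1 -> [13 0 0 0 19]

13 0 0 0 19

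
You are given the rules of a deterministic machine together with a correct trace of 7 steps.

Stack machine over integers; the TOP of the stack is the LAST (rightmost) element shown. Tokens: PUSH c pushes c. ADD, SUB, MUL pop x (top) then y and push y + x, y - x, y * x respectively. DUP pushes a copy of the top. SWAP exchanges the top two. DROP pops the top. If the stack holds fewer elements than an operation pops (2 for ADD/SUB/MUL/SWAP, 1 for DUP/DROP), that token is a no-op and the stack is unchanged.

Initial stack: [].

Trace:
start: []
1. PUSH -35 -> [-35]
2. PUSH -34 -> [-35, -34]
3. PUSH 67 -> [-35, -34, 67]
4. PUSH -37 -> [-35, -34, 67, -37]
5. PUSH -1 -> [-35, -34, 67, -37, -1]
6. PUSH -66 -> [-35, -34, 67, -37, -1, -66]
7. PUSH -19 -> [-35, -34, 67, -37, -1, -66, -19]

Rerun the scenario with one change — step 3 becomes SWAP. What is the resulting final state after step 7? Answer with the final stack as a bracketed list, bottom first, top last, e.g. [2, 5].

[-34, -35, -37, -1, -66, -19]

(re-executing from step 3 with the substitution; state before step 3: [-35, -34])
3. SWAP -> [-34, -35]
4. PUSH -37 -> [-34, -35, -37]
5. PUSH -1 -> [-34, -35, -37, -1]
6. PUSH -66 -> [-34, -35, -37, -1, -66]
7. PUSH -19 -> [-34, -35, -37, -1, -66, -19]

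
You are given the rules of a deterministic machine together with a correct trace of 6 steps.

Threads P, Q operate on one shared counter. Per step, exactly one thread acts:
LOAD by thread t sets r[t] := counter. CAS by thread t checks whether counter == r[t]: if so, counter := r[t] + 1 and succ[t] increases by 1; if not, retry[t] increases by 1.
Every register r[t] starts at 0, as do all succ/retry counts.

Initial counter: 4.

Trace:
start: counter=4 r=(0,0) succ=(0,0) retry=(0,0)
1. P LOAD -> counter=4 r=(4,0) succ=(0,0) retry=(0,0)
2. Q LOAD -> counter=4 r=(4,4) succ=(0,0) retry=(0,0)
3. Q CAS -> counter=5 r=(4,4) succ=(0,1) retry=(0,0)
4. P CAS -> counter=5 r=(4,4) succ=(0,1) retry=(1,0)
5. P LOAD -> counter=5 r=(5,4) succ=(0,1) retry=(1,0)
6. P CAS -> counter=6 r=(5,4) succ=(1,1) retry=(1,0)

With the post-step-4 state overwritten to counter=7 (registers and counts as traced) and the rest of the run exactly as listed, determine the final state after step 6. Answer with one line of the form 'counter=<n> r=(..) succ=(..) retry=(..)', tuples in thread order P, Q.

state after step 4 := counter=7 r=(4,4) succ=(0,1) retry=(1,0)
5. P LOAD -> counter=7 r=(7,4) succ=(0,1) retry=(1,0)
6. P CAS -> counter=8 r=(7,4) succ=(1,1) retry=(1,0)

counter=8 r=(7,4) succ=(1,1) retry=(1,0)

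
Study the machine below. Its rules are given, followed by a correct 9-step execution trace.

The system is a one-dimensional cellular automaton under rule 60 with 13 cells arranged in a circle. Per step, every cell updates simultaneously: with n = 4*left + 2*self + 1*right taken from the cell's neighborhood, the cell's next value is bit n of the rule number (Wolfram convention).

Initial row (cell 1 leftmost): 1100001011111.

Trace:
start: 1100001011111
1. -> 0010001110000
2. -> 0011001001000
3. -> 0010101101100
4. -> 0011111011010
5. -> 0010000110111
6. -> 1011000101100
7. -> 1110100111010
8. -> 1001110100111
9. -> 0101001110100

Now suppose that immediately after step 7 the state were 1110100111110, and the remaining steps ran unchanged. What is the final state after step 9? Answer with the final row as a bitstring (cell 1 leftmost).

0101001110001

state after step 7 := 1110100111110
8. -> 1001110100001
9. -> 0101001110001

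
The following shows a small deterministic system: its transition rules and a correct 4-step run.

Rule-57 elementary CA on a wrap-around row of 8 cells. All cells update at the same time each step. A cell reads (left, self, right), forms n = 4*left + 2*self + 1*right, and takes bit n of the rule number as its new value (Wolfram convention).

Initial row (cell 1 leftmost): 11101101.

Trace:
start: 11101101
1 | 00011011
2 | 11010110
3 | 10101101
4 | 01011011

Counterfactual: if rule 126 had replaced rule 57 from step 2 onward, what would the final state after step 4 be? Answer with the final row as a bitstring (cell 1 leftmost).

10110001

(re-executing steps 2..4 under rule 126; state before step 2: 00011011)
2 | 10111111
3 | 11100000
4 | 10110001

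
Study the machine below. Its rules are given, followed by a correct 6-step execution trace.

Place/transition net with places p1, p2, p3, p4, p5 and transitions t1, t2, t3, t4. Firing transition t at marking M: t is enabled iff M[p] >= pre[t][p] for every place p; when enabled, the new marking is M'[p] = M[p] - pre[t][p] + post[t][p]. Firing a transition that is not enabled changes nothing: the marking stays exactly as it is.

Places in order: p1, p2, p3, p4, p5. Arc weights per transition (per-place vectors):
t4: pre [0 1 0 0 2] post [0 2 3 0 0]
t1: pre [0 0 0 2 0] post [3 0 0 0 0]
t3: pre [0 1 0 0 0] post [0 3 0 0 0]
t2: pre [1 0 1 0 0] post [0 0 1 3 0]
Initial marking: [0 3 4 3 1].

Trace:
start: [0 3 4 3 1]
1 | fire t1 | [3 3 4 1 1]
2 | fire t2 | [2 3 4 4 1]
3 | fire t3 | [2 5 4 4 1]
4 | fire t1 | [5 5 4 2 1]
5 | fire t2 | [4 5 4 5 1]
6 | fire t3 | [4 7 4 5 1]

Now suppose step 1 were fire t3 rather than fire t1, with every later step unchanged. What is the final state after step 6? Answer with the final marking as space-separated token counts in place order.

(re-executing from step 1 with the substitution; state before step 1: [0 3 4 3 1])
1 | fire t3 | [0 5 4 3 1]
2 | fire t2 | [0 5 4 3 1]
3 | fire t3 | [0 7 4 3 1]
4 | fire t1 | [3 7 4 1 1]
5 | fire t2 | [2 7 4 4 1]
6 | fire t3 | [2 9 4 4 1]

2 9 4 4 1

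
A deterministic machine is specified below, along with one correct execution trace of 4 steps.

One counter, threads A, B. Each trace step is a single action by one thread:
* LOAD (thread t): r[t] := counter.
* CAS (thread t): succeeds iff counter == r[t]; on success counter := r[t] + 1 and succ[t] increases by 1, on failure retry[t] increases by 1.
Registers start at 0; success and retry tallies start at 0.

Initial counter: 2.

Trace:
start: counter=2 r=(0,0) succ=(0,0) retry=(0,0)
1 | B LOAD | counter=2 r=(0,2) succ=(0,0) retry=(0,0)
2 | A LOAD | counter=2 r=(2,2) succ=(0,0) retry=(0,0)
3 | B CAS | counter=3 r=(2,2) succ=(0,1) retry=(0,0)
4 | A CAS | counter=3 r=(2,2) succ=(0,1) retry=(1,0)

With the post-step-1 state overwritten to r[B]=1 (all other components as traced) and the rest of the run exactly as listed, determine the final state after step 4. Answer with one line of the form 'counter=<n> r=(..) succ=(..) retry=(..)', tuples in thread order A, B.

counter=3 r=(2,1) succ=(1,0) retry=(0,1)

state after step 1 := counter=2 r=(0,1) succ=(0,0) retry=(0,0)
2 | A LOAD | counter=2 r=(2,1) succ=(0,0) retry=(0,0)
3 | B CAS | counter=2 r=(2,1) succ=(0,0) retry=(0,1)
4 | A CAS | counter=3 r=(2,1) succ=(1,0) retry=(0,1)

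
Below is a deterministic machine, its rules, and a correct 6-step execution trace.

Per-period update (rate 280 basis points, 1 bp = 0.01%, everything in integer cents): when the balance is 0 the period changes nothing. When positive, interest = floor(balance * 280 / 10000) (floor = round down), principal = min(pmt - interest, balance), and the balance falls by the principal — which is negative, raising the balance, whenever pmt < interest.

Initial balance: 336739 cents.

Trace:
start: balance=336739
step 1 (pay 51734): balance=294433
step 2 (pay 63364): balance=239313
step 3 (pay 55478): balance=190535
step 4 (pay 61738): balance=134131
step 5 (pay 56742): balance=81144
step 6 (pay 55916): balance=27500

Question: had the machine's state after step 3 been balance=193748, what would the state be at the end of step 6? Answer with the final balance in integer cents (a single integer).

30991

state after step 3 := balance=193748
step 4 (pay 61738): balance=137434
step 5 (pay 56742): balance=84540
step 6 (pay 55916): balance=30991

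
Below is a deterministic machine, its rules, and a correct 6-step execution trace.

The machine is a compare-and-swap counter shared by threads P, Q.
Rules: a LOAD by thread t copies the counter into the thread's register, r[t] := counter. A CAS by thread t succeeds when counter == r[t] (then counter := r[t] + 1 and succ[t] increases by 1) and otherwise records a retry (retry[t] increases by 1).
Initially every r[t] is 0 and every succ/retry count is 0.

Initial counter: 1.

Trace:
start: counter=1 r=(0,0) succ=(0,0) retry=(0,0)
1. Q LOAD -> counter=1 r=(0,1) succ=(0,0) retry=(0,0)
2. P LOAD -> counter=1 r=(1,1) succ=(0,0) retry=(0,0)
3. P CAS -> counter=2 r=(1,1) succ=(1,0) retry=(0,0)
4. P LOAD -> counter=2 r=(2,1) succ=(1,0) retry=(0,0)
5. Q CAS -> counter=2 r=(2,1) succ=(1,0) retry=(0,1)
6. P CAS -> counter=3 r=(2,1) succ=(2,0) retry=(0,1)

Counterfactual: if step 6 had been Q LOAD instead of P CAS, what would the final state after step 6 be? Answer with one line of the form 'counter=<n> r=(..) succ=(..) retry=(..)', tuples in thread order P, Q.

(re-executing from step 6 with the substitution; state before step 6: counter=2 r=(2,1) succ=(1,0) retry=(0,1))
6. Q LOAD -> counter=2 r=(2,2) succ=(1,0) retry=(0,1)

counter=2 r=(2,2) succ=(1,0) retry=(0,1)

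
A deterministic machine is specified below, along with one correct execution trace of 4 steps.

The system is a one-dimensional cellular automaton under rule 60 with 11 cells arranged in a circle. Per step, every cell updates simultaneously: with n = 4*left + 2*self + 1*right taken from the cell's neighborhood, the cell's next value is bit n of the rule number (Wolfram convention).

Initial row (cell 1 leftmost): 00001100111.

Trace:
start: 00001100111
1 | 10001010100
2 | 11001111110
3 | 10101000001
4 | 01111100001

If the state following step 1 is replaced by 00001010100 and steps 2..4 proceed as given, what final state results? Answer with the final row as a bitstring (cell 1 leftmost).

state after step 1 := 00001010100
2 | 00001111110
3 | 00001000001
4 | 10001100001

10001100001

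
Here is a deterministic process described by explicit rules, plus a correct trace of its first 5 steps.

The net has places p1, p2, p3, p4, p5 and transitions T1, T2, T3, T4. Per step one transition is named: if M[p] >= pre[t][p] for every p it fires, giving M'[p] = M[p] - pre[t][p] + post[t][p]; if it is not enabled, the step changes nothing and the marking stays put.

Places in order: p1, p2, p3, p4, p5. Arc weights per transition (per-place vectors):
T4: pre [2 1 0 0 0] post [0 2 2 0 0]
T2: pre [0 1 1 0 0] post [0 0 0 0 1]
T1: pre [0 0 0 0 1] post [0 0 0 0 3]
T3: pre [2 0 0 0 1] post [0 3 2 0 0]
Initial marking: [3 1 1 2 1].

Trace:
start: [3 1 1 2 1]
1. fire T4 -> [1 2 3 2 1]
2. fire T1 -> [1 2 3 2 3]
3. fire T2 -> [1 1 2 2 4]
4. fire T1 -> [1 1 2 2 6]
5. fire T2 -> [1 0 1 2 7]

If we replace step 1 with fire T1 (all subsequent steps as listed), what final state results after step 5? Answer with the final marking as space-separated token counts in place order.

3 0 0 2 8

(re-executing from step 1 with the substitution; state before step 1: [3 1 1 2 1])
1. fire T1 -> [3 1 1 2 3]
2. fire T1 -> [3 1 1 2 5]
3. fire T2 -> [3 0 0 2 6]
4. fire T1 -> [3 0 0 2 8]
5. fire T2 -> [3 0 0 2 8]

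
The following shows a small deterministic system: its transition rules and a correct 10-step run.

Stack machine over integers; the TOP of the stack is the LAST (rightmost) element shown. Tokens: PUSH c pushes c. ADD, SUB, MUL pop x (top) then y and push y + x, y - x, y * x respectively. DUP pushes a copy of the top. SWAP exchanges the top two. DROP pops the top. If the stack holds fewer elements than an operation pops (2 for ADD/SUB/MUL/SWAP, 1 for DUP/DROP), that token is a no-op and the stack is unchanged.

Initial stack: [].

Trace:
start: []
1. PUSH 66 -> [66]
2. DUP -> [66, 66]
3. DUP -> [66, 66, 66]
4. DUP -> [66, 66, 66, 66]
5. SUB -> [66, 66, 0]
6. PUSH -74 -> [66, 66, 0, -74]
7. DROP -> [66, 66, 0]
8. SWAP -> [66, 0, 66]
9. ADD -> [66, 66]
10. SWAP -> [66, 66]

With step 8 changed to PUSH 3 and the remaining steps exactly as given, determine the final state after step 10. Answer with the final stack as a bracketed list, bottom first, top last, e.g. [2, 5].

[66, 3, 66]

(re-executing from step 8 with the substitution; state before step 8: [66, 66, 0])
8. PUSH 3 -> [66, 66, 0, 3]
9. ADD -> [66, 66, 3]
10. SWAP -> [66, 3, 66]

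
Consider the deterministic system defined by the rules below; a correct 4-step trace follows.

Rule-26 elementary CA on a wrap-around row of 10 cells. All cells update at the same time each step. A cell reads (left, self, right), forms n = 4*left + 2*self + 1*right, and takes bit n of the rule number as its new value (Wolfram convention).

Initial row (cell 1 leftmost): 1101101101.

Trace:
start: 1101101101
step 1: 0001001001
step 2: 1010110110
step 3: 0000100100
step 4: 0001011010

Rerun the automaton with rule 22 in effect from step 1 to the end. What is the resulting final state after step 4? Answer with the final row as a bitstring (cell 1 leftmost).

0000000000

(re-executing steps 1..4 under rule 22; state before step 1: 1101101101)
step 1: 0000000000
step 2: 0000000000
step 3: 0000000000
step 4: 0000000000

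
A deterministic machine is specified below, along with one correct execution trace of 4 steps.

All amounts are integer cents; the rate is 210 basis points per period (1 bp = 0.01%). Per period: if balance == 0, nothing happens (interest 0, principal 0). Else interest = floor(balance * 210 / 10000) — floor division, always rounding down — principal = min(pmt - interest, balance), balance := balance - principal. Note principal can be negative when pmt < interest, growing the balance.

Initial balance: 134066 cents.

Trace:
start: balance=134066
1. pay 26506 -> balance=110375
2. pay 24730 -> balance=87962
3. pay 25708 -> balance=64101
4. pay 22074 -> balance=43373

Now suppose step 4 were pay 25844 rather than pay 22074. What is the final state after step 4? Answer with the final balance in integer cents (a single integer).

39603

(re-executing from step 4 with the substitution; state before step 4: balance=64101)
4. pay 25844 -> balance=39603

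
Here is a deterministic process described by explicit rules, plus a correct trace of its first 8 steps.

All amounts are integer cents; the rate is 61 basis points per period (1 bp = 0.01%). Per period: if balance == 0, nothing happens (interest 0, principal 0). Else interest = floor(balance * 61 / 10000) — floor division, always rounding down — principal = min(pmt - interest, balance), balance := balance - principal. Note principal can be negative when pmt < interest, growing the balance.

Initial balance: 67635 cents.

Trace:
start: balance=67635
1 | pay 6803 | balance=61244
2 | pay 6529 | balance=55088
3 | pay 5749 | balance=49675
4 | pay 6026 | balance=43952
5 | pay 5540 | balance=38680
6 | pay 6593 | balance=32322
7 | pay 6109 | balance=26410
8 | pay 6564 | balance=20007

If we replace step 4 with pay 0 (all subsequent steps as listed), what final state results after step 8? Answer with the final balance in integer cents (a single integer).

26180

(re-executing from step 4 with the substitution; state before step 4: balance=49675)
4 | pay 0 | balance=49978
5 | pay 5540 | balance=44742
6 | pay 6593 | balance=38421
7 | pay 6109 | balance=32546
8 | pay 6564 | balance=26180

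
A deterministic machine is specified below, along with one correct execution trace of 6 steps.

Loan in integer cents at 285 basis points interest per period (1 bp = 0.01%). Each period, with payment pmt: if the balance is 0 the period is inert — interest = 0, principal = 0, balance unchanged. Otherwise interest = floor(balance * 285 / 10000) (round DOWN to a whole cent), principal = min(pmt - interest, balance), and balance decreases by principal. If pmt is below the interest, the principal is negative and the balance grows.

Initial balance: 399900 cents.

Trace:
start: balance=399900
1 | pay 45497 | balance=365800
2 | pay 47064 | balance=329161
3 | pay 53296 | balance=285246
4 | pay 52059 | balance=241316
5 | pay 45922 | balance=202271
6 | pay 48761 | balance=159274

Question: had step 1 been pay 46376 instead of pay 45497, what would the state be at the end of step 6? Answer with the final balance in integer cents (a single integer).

158263

(re-executing from step 1 with the substitution; state before step 1: balance=399900)
1 | pay 46376 | balance=364921
2 | pay 47064 | balance=328257
3 | pay 53296 | balance=284316
4 | pay 52059 | balance=240360
5 | pay 45922 | balance=201288
6 | pay 48761 | balance=158263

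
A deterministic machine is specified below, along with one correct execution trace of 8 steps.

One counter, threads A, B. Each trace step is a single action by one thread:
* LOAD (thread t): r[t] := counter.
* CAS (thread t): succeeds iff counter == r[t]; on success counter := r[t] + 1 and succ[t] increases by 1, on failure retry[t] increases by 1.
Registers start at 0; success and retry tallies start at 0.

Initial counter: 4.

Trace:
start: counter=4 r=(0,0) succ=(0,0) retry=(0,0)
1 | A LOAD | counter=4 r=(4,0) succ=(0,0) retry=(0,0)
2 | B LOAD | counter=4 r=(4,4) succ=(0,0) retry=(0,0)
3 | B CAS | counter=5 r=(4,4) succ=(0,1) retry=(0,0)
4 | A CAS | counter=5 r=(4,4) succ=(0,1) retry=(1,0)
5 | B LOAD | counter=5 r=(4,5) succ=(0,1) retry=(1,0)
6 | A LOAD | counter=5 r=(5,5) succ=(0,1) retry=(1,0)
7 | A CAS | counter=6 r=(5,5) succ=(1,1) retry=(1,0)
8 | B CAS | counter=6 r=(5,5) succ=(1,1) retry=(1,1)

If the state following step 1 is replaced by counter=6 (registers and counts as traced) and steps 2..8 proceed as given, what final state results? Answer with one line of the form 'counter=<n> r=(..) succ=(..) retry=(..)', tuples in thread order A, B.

counter=8 r=(7,7) succ=(1,1) retry=(1,1)

state after step 1 := counter=6 r=(4,0) succ=(0,0) retry=(0,0)
2 | B LOAD | counter=6 r=(4,6) succ=(0,0) retry=(0,0)
3 | B CAS | counter=7 r=(4,6) succ=(0,1) retry=(0,0)
4 | A CAS | counter=7 r=(4,6) succ=(0,1) retry=(1,0)
5 | B LOAD | counter=7 r=(4,7) succ=(0,1) retry=(1,0)
6 | A LOAD | counter=7 r=(7,7) succ=(0,1) retry=(1,0)
7 | A CAS | counter=8 r=(7,7) succ=(1,1) retry=(1,0)
8 | B CAS | counter=8 r=(7,7) succ=(1,1) retry=(1,1)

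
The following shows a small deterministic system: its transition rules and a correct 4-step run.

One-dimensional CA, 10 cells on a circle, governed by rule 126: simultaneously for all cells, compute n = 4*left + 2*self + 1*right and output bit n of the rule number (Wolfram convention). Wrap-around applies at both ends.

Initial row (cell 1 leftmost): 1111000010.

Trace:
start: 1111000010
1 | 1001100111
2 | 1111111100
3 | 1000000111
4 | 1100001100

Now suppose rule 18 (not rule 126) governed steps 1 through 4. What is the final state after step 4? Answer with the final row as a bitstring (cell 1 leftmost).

1101000010

(re-executing steps 1..4 under rule 18; state before step 1: 1111000010)
1 | 0000100100
2 | 0001011010
3 | 0010000001
4 | 1101000010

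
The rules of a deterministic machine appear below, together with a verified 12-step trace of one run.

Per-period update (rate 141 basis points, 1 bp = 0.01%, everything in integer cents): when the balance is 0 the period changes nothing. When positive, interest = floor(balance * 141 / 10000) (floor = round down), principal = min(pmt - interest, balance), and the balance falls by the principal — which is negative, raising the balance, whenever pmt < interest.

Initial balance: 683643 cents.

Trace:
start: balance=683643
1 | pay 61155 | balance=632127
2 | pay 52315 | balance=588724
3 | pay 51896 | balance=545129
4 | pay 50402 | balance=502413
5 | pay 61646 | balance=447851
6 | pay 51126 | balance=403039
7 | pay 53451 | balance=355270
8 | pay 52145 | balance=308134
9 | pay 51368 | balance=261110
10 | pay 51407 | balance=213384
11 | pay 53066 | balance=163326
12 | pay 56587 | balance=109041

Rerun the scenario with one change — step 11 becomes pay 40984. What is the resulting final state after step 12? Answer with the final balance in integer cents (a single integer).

(re-executing from step 11 with the substitution; state before step 11: balance=213384)
11 | pay 40984 | balance=175408
12 | pay 56587 | balance=121294

121294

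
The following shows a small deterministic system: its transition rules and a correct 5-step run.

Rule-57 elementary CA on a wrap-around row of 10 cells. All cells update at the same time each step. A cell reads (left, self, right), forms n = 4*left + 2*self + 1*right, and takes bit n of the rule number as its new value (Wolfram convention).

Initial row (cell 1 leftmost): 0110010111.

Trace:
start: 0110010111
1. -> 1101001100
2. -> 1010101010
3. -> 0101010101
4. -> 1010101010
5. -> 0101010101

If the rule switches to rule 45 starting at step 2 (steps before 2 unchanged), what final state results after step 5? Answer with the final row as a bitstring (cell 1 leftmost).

0010111000

(re-executing steps 2..5 under rule 45; state before step 2: 1101001100)
2. -> 1011001000
3. -> 1110001010
4. -> 1000101111
5. -> 0010111000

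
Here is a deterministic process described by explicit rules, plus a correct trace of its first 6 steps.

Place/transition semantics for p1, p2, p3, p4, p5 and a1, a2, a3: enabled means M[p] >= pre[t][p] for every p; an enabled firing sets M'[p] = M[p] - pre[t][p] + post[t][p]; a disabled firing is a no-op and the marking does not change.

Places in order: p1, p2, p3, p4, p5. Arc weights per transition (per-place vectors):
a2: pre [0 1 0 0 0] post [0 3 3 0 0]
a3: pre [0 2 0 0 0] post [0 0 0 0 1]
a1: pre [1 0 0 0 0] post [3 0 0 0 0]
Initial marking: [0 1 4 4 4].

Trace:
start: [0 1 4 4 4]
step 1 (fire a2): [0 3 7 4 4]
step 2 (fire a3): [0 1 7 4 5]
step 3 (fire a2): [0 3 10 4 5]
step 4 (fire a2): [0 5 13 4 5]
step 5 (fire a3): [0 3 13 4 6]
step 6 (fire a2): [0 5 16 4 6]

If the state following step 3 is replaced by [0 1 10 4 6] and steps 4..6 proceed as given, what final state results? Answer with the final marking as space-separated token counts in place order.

0 3 16 4 7

state after step 3 := [0 1 10 4 6]
step 4 (fire a2): [0 3 13 4 6]
step 5 (fire a3): [0 1 13 4 7]
step 6 (fire a2): [0 3 16 4 7]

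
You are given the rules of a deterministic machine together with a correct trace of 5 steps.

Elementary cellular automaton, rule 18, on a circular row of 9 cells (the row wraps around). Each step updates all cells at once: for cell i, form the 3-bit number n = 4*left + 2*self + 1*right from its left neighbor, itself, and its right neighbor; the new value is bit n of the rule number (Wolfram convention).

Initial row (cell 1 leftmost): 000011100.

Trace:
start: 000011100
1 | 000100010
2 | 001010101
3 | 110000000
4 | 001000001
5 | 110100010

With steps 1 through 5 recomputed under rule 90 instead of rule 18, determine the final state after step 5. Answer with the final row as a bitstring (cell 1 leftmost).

110100010

(re-executing steps 1..5 under rule 90; state before step 1: 000011100)
1 | 000110110
2 | 001110111
3 | 111010101
4 | 001000001
5 | 110100010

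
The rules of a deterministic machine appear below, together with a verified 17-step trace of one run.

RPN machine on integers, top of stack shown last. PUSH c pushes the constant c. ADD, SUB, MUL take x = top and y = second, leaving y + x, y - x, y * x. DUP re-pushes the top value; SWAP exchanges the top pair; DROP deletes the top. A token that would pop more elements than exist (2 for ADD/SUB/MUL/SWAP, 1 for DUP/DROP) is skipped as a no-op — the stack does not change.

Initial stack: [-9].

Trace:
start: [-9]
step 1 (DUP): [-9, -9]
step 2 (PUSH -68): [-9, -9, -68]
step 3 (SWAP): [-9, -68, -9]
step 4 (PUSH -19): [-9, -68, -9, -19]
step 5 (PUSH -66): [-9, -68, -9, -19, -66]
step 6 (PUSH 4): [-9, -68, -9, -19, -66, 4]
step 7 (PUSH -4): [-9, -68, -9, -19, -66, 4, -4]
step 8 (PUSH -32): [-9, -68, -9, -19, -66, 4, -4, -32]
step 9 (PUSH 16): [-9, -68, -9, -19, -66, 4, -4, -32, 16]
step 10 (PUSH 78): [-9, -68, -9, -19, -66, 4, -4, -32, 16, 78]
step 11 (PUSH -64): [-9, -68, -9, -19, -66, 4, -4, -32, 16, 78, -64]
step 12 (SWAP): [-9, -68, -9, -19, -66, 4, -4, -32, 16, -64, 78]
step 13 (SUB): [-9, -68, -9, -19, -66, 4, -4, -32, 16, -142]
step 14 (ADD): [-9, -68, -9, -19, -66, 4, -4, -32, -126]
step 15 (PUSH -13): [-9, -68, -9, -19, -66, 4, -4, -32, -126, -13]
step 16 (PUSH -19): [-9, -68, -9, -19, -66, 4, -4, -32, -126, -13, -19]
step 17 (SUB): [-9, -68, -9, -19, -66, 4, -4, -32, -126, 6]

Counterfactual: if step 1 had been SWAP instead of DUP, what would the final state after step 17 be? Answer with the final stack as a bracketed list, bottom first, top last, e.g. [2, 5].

(re-executing from step 1 with the substitution; state before step 1: [-9])
step 1 (SWAP): [-9]
step 2 (PUSH -68): [-9, -68]
step 3 (SWAP): [-68, -9]
step 4 (PUSH -19): [-68, -9, -19]
step 5 (PUSH -66): [-68, -9, -19, -66]
step 6 (PUSH 4): [-68, -9, -19, -66, 4]
step 7 (PUSH -4): [-68, -9, -19, -66, 4, -4]
step 8 (PUSH -32): [-68, -9, -19, -66, 4, -4, -32]
step 9 (PUSH 16): [-68, -9, -19, -66, 4, -4, -32, 16]
step 10 (PUSH 78): [-68, -9, -19, -66, 4, -4, -32, 16, 78]
step 11 (PUSH -64): [-68, -9, -19, -66, 4, -4, -32, 16, 78, -64]
step 12 (SWAP): [-68, -9, -19, -66, 4, -4, -32, 16, -64, 78]
step 13 (SUB): [-68, -9, -19, -66, 4, -4, -32, 16, -142]
step 14 (ADD): [-68, -9, -19, -66, 4, -4, -32, -126]
step 15 (PUSH -13): [-68, -9, -19, -66, 4, -4, -32, -126, -13]
step 16 (PUSH -19): [-68, -9, -19, -66, 4, -4, -32, -126, -13, -19]
step 17 (SUB): [-68, -9, -19, -66, 4, -4, -32, -126, 6]

[-68, -9, -19, -66, 4, -4, -32, -126, 6]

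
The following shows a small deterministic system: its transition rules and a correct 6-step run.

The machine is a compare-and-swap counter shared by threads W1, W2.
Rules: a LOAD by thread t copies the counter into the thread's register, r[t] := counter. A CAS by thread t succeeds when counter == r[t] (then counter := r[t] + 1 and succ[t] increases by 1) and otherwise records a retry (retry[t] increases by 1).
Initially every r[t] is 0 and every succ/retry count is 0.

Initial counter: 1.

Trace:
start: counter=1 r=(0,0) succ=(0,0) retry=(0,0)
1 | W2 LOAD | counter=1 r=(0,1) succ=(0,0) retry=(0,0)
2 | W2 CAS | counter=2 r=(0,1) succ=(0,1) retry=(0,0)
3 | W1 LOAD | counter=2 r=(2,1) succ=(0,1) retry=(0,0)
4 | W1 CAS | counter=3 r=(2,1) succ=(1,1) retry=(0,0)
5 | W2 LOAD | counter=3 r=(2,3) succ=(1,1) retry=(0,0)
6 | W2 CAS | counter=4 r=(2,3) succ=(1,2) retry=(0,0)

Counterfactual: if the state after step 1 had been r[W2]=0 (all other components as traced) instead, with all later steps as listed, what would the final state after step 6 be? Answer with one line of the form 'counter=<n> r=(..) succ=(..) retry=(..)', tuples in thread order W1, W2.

counter=3 r=(1,2) succ=(1,1) retry=(0,1)

state after step 1 := counter=1 r=(0,0) succ=(0,0) retry=(0,0)
2 | W2 CAS | counter=1 r=(0,0) succ=(0,0) retry=(0,1)
3 | W1 LOAD | counter=1 r=(1,0) succ=(0,0) retry=(0,1)
4 | W1 CAS | counter=2 r=(1,0) succ=(1,0) retry=(0,1)
5 | W2 LOAD | counter=2 r=(1,2) succ=(1,0) retry=(0,1)
6 | W2 CAS | counter=3 r=(1,2) succ=(1,1) retry=(0,1)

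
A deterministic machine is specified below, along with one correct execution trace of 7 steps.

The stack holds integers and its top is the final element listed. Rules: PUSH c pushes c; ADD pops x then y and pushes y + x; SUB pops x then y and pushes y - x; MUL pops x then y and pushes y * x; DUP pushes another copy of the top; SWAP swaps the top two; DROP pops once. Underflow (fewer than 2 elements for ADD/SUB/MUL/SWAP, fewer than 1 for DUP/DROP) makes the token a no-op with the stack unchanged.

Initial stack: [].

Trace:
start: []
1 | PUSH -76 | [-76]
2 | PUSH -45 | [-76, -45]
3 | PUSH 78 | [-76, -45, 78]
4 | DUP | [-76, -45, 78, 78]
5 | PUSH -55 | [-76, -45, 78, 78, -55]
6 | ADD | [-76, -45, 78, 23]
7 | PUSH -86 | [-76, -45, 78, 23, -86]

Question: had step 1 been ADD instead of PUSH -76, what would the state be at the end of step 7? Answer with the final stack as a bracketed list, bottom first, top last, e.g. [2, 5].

(re-executing from step 1 with the substitution; state before step 1: [])
1 | ADD | []
2 | PUSH -45 | [-45]
3 | PUSH 78 | [-45, 78]
4 | DUP | [-45, 78, 78]
5 | PUSH -55 | [-45, 78, 78, -55]
6 | ADD | [-45, 78, 23]
7 | PUSH -86 | [-45, 78, 23, -86]

[-45, 78, 23, -86]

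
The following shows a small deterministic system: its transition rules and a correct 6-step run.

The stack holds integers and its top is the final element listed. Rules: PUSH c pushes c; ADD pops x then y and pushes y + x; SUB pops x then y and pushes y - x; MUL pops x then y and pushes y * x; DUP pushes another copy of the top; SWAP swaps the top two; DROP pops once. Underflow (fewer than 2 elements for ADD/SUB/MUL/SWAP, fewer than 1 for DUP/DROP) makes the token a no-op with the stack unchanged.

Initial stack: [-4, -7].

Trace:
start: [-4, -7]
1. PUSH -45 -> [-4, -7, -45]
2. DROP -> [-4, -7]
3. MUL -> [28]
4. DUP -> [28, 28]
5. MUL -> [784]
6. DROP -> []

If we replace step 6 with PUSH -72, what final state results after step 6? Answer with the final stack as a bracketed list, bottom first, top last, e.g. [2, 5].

(re-executing from step 6 with the substitution; state before step 6: [784])
6. PUSH -72 -> [784, -72]

[784, -72]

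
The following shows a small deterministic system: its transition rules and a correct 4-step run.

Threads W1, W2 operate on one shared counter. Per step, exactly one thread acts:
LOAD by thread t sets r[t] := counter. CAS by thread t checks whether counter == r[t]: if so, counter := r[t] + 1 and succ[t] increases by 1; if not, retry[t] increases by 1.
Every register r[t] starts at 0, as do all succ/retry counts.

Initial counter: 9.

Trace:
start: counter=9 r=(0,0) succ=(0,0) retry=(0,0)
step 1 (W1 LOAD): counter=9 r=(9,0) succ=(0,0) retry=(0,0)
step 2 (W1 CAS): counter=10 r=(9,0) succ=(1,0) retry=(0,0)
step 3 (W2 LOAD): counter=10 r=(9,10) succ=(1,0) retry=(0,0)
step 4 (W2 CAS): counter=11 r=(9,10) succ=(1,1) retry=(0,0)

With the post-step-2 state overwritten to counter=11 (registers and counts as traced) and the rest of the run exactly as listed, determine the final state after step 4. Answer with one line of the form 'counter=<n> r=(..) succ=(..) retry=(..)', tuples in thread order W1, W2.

state after step 2 := counter=11 r=(9,0) succ=(1,0) retry=(0,0)
step 3 (W2 LOAD): counter=11 r=(9,11) succ=(1,0) retry=(0,0)
step 4 (W2 CAS): counter=12 r=(9,11) succ=(1,1) retry=(0,0)

counter=12 r=(9,11) succ=(1,1) retry=(0,0)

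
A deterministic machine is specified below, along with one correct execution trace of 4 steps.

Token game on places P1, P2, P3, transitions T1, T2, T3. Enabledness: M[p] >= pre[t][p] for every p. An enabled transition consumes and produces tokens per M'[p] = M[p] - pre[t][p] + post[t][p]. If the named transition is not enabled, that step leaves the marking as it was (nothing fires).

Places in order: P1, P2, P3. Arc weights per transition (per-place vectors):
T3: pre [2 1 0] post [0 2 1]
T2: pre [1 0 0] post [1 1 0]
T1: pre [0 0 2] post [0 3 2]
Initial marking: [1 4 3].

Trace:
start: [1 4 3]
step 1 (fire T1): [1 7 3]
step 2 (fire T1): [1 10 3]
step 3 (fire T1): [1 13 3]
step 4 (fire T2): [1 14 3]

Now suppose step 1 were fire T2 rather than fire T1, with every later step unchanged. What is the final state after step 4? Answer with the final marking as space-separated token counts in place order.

(re-executing from step 1 with the substitution; state before step 1: [1 4 3])
step 1 (fire T2): [1 5 3]
step 2 (fire T1): [1 8 3]
step 3 (fire T1): [1 11 3]
step 4 (fire T2): [1 12 3]

1 12 3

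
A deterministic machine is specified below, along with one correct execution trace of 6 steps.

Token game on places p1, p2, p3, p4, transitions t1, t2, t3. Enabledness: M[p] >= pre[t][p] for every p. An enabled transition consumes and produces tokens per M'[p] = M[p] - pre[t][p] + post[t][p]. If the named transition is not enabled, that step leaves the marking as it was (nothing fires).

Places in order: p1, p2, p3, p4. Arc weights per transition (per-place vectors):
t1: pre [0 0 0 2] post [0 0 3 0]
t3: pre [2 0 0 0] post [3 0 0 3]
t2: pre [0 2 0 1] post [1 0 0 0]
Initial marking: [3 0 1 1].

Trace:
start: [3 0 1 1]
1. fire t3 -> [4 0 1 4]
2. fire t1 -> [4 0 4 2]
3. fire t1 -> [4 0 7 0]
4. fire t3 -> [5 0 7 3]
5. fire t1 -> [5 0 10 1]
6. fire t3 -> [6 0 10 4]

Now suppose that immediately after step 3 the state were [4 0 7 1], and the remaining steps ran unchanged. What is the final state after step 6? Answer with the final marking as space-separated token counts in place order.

state after step 3 := [4 0 7 1]
4. fire t3 -> [5 0 7 4]
5. fire t1 -> [5 0 10 2]
6. fire t3 -> [6 0 10 5]

6 0 10 5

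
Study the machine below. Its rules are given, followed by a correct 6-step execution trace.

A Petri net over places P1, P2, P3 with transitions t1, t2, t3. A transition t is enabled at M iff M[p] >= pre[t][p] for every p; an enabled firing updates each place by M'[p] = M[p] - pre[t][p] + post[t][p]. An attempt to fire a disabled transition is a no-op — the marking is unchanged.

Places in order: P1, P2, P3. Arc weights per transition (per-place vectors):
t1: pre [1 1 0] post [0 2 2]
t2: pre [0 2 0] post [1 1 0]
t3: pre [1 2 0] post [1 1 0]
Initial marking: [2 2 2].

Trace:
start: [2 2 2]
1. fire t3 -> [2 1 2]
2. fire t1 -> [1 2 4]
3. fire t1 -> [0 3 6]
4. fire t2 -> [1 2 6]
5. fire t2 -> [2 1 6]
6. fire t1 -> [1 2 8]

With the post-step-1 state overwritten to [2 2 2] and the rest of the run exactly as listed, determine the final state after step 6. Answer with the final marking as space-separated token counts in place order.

1 3 8

state after step 1 := [2 2 2]
2. fire t1 -> [1 3 4]
3. fire t1 -> [0 4 6]
4. fire t2 -> [1 3 6]
5. fire t2 -> [2 2 6]
6. fire t1 -> [1 3 8]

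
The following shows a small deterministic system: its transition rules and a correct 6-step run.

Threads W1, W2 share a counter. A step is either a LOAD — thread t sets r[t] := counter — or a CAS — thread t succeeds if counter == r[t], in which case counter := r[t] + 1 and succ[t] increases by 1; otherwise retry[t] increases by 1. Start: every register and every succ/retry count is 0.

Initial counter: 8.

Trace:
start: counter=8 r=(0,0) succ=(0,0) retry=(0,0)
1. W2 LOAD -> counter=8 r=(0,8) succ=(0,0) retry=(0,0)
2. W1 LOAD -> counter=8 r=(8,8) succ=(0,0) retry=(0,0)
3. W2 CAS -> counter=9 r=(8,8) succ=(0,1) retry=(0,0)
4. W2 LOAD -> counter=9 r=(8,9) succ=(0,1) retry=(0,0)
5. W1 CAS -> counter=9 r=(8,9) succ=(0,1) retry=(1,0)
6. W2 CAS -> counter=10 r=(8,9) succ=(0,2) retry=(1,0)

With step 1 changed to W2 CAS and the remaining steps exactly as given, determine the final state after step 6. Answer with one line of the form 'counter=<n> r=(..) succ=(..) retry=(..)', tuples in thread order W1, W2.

(re-executing from step 1 with the substitution; state before step 1: counter=8 r=(0,0) succ=(0,0) retry=(0,0))
1. W2 CAS -> counter=8 r=(0,0) succ=(0,0) retry=(0,1)
2. W1 LOAD -> counter=8 r=(8,0) succ=(0,0) retry=(0,1)
3. W2 CAS -> counter=8 r=(8,0) succ=(0,0) retry=(0,2)
4. W2 LOAD -> counter=8 r=(8,8) succ=(0,0) retry=(0,2)
5. W1 CAS -> counter=9 r=(8,8) succ=(1,0) retry=(0,2)
6. W2 CAS -> counter=9 r=(8,8) succ=(1,0) retry=(0,3)

counter=9 r=(8,8) succ=(1,0) retry=(0,3)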